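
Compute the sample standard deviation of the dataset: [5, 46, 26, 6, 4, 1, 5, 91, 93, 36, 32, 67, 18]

32.5767

Step 1: Compute the mean: 33.0769
Step 2: Sum of squared deviations from the mean: 12734.9231
Step 3: Sample variance = 12734.9231 / 12 = 1061.2436
Step 4: Standard deviation = sqrt(1061.2436) = 32.5767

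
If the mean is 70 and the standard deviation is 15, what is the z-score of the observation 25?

-3

Step 1: Recall the z-score formula: z = (x - mu) / sigma
Step 2: Substitute values: z = (25 - 70) / 15
Step 3: z = -45 / 15 = -3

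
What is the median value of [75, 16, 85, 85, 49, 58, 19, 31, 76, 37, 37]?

49

Step 1: Sort the data in ascending order: [16, 19, 31, 37, 37, 49, 58, 75, 76, 85, 85]
Step 2: The number of values is n = 11.
Step 3: Since n is odd, the median is the middle value at position 6: 49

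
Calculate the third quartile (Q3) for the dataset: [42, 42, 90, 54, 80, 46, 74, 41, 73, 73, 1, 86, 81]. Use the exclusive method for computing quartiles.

80.5

Step 1: Sort the data: [1, 41, 42, 42, 46, 54, 73, 73, 74, 80, 81, 86, 90]
Step 2: n = 13
Step 3: Using the exclusive quartile method:
  Q1 = 42
  Q2 (median) = 73
  Q3 = 80.5
  IQR = Q3 - Q1 = 80.5 - 42 = 38.5
Step 4: Q3 = 80.5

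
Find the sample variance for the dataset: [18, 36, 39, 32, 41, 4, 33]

177.3333

Step 1: Compute the mean: (18 + 36 + 39 + 32 + 41 + 4 + 33) / 7 = 29
Step 2: Compute squared deviations from the mean:
  (18 - 29)^2 = 121
  (36 - 29)^2 = 49
  (39 - 29)^2 = 100
  (32 - 29)^2 = 9
  (41 - 29)^2 = 144
  (4 - 29)^2 = 625
  (33 - 29)^2 = 16
Step 3: Sum of squared deviations = 1064
Step 4: Sample variance = 1064 / 6 = 177.3333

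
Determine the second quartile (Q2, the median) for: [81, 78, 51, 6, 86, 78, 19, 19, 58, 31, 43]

51

Step 1: Sort the data: [6, 19, 19, 31, 43, 51, 58, 78, 78, 81, 86]
Step 2: n = 11
Step 3: Q2 is the median. Since n is odd, it is the middle value at position 6: 51
Step 4: Q2 = 51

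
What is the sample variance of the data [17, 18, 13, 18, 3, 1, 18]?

55.619

Step 1: Compute the mean: (17 + 18 + 13 + 18 + 3 + 1 + 18) / 7 = 12.5714
Step 2: Compute squared deviations from the mean:
  (17 - 12.5714)^2 = 19.6122
  (18 - 12.5714)^2 = 29.4694
  (13 - 12.5714)^2 = 0.1837
  (18 - 12.5714)^2 = 29.4694
  (3 - 12.5714)^2 = 91.6122
  (1 - 12.5714)^2 = 133.898
  (18 - 12.5714)^2 = 29.4694
Step 3: Sum of squared deviations = 333.7143
Step 4: Sample variance = 333.7143 / 6 = 55.619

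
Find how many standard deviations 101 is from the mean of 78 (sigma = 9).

2.5556

Step 1: Recall the z-score formula: z = (x - mu) / sigma
Step 2: Substitute values: z = (101 - 78) / 9
Step 3: z = 23 / 9 = 2.5556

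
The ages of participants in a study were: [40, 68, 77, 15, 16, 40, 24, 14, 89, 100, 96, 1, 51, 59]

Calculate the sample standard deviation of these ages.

33.072

Step 1: Compute the mean: 49.2857
Step 2: Sum of squared deviations from the mean: 14218.8571
Step 3: Sample variance = 14218.8571 / 13 = 1093.7582
Step 4: Standard deviation = sqrt(1093.7582) = 33.072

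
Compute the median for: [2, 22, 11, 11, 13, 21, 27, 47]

17

Step 1: Sort the data in ascending order: [2, 11, 11, 13, 21, 22, 27, 47]
Step 2: The number of values is n = 8.
Step 3: Since n is even, the median is the average of positions 4 and 5:
  Median = (13 + 21) / 2 = 17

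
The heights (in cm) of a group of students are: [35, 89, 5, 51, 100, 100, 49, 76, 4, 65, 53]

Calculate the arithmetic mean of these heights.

57

Step 1: Sum all values: 35 + 89 + 5 + 51 + 100 + 100 + 49 + 76 + 4 + 65 + 53 = 627
Step 2: Count the number of values: n = 11
Step 3: Mean = sum / n = 627 / 11 = 57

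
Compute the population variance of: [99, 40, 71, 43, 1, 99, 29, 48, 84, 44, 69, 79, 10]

915.1479

Step 1: Compute the mean: (99 + 40 + 71 + 43 + 1 + 99 + 29 + 48 + 84 + 44 + 69 + 79 + 10) / 13 = 55.0769
Step 2: Compute squared deviations from the mean:
  (99 - 55.0769)^2 = 1929.2367
  (40 - 55.0769)^2 = 227.3136
  (71 - 55.0769)^2 = 253.5444
  (43 - 55.0769)^2 = 145.8521
  (1 - 55.0769)^2 = 2924.3136
  (99 - 55.0769)^2 = 1929.2367
  (29 - 55.0769)^2 = 680.0059
  (48 - 55.0769)^2 = 50.0828
  (84 - 55.0769)^2 = 836.5444
  (44 - 55.0769)^2 = 122.6982
  (69 - 55.0769)^2 = 193.8521
  (79 - 55.0769)^2 = 572.3136
  (10 - 55.0769)^2 = 2031.929
Step 3: Sum of squared deviations = 11896.9231
Step 4: Population variance = 11896.9231 / 13 = 915.1479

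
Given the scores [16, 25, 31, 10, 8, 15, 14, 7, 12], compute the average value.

15.3333

Step 1: Sum all values: 16 + 25 + 31 + 10 + 8 + 15 + 14 + 7 + 12 = 138
Step 2: Count the number of values: n = 9
Step 3: Mean = sum / n = 138 / 9 = 15.3333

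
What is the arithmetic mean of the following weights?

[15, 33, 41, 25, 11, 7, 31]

23.2857

Step 1: Sum all values: 15 + 33 + 41 + 25 + 11 + 7 + 31 = 163
Step 2: Count the number of values: n = 7
Step 3: Mean = sum / n = 163 / 7 = 23.2857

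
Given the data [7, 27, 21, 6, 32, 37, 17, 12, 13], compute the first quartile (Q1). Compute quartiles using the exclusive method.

9.5

Step 1: Sort the data: [6, 7, 12, 13, 17, 21, 27, 32, 37]
Step 2: n = 9
Step 3: Using the exclusive quartile method:
  Q1 = 9.5
  Q2 (median) = 17
  Q3 = 29.5
  IQR = Q3 - Q1 = 29.5 - 9.5 = 20
Step 4: Q1 = 9.5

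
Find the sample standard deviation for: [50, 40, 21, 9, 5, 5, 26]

17.6608

Step 1: Compute the mean: 22.2857
Step 2: Sum of squared deviations from the mean: 1871.4286
Step 3: Sample variance = 1871.4286 / 6 = 311.9048
Step 4: Standard deviation = sqrt(311.9048) = 17.6608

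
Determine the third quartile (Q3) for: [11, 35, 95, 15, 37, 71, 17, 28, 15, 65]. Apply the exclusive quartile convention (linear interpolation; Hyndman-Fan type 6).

66.5

Step 1: Sort the data: [11, 15, 15, 17, 28, 35, 37, 65, 71, 95]
Step 2: n = 10
Step 3: Using the exclusive quartile method:
  Q1 = 15
  Q2 (median) = 31.5
  Q3 = 66.5
  IQR = Q3 - Q1 = 66.5 - 15 = 51.5
Step 4: Q3 = 66.5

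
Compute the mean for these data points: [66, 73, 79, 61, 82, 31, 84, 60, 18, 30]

58.4

Step 1: Sum all values: 66 + 73 + 79 + 61 + 82 + 31 + 84 + 60 + 18 + 30 = 584
Step 2: Count the number of values: n = 10
Step 3: Mean = sum / n = 584 / 10 = 58.4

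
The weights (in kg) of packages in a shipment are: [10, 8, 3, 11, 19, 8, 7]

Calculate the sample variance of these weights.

24.2857

Step 1: Compute the mean: (10 + 8 + 3 + 11 + 19 + 8 + 7) / 7 = 9.4286
Step 2: Compute squared deviations from the mean:
  (10 - 9.4286)^2 = 0.3265
  (8 - 9.4286)^2 = 2.0408
  (3 - 9.4286)^2 = 41.3265
  (11 - 9.4286)^2 = 2.4694
  (19 - 9.4286)^2 = 91.6122
  (8 - 9.4286)^2 = 2.0408
  (7 - 9.4286)^2 = 5.898
Step 3: Sum of squared deviations = 145.7143
Step 4: Sample variance = 145.7143 / 6 = 24.2857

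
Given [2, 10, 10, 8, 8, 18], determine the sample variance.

26.6667

Step 1: Compute the mean: (2 + 10 + 10 + 8 + 8 + 18) / 6 = 9.3333
Step 2: Compute squared deviations from the mean:
  (2 - 9.3333)^2 = 53.7778
  (10 - 9.3333)^2 = 0.4444
  (10 - 9.3333)^2 = 0.4444
  (8 - 9.3333)^2 = 1.7778
  (8 - 9.3333)^2 = 1.7778
  (18 - 9.3333)^2 = 75.1111
Step 3: Sum of squared deviations = 133.3333
Step 4: Sample variance = 133.3333 / 5 = 26.6667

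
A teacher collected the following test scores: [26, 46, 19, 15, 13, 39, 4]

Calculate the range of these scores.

42

Step 1: Identify the maximum value: max = 46
Step 2: Identify the minimum value: min = 4
Step 3: Range = max - min = 46 - 4 = 42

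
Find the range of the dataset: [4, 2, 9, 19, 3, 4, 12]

17

Step 1: Identify the maximum value: max = 19
Step 2: Identify the minimum value: min = 2
Step 3: Range = max - min = 19 - 2 = 17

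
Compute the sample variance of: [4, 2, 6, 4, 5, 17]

29.0667

Step 1: Compute the mean: (4 + 2 + 6 + 4 + 5 + 17) / 6 = 6.3333
Step 2: Compute squared deviations from the mean:
  (4 - 6.3333)^2 = 5.4444
  (2 - 6.3333)^2 = 18.7778
  (6 - 6.3333)^2 = 0.1111
  (4 - 6.3333)^2 = 5.4444
  (5 - 6.3333)^2 = 1.7778
  (17 - 6.3333)^2 = 113.7778
Step 3: Sum of squared deviations = 145.3333
Step 4: Sample variance = 145.3333 / 5 = 29.0667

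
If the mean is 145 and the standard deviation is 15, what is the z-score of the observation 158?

0.8667

Step 1: Recall the z-score formula: z = (x - mu) / sigma
Step 2: Substitute values: z = (158 - 145) / 15
Step 3: z = 13 / 15 = 0.8667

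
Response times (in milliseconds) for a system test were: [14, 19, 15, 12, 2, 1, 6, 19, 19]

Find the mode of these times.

19

Step 1: Count the frequency of each value:
  1: appears 1 time(s)
  2: appears 1 time(s)
  6: appears 1 time(s)
  12: appears 1 time(s)
  14: appears 1 time(s)
  15: appears 1 time(s)
  19: appears 3 time(s)
Step 2: The value 19 appears most frequently (3 times).
Step 3: Mode = 19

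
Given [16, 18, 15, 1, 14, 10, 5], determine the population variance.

33.6327

Step 1: Compute the mean: (16 + 18 + 15 + 1 + 14 + 10 + 5) / 7 = 11.2857
Step 2: Compute squared deviations from the mean:
  (16 - 11.2857)^2 = 22.2245
  (18 - 11.2857)^2 = 45.0816
  (15 - 11.2857)^2 = 13.7959
  (1 - 11.2857)^2 = 105.7959
  (14 - 11.2857)^2 = 7.3673
  (10 - 11.2857)^2 = 1.6531
  (5 - 11.2857)^2 = 39.5102
Step 3: Sum of squared deviations = 235.4286
Step 4: Population variance = 235.4286 / 7 = 33.6327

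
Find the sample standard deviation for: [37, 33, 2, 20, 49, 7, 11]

17.4233

Step 1: Compute the mean: 22.7143
Step 2: Sum of squared deviations from the mean: 1821.4286
Step 3: Sample variance = 1821.4286 / 6 = 303.5714
Step 4: Standard deviation = sqrt(303.5714) = 17.4233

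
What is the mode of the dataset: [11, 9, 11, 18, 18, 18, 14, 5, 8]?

18

Step 1: Count the frequency of each value:
  5: appears 1 time(s)
  8: appears 1 time(s)
  9: appears 1 time(s)
  11: appears 2 time(s)
  14: appears 1 time(s)
  18: appears 3 time(s)
Step 2: The value 18 appears most frequently (3 times).
Step 3: Mode = 18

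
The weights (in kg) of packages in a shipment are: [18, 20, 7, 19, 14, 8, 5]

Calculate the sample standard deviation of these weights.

6.2716

Step 1: Compute the mean: 13
Step 2: Sum of squared deviations from the mean: 236
Step 3: Sample variance = 236 / 6 = 39.3333
Step 4: Standard deviation = sqrt(39.3333) = 6.2716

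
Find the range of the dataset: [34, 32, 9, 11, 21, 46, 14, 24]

37

Step 1: Identify the maximum value: max = 46
Step 2: Identify the minimum value: min = 9
Step 3: Range = max - min = 46 - 9 = 37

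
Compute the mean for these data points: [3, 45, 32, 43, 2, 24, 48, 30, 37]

29.3333

Step 1: Sum all values: 3 + 45 + 32 + 43 + 2 + 24 + 48 + 30 + 37 = 264
Step 2: Count the number of values: n = 9
Step 3: Mean = sum / n = 264 / 9 = 29.3333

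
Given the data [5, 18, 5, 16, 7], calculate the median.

7

Step 1: Sort the data in ascending order: [5, 5, 7, 16, 18]
Step 2: The number of values is n = 5.
Step 3: Since n is odd, the median is the middle value at position 3: 7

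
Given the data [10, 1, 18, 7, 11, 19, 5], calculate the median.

10

Step 1: Sort the data in ascending order: [1, 5, 7, 10, 11, 18, 19]
Step 2: The number of values is n = 7.
Step 3: Since n is odd, the median is the middle value at position 4: 10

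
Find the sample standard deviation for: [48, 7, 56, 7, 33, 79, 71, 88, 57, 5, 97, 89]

33.6329

Step 1: Compute the mean: 53.0833
Step 2: Sum of squared deviations from the mean: 12442.9167
Step 3: Sample variance = 12442.9167 / 11 = 1131.1742
Step 4: Standard deviation = sqrt(1131.1742) = 33.6329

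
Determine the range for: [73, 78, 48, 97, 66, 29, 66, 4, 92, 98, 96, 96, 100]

96

Step 1: Identify the maximum value: max = 100
Step 2: Identify the minimum value: min = 4
Step 3: Range = max - min = 100 - 4 = 96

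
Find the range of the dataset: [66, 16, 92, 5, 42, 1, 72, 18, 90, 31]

91

Step 1: Identify the maximum value: max = 92
Step 2: Identify the minimum value: min = 1
Step 3: Range = max - min = 92 - 1 = 91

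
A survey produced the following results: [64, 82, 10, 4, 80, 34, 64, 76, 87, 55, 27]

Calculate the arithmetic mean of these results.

53

Step 1: Sum all values: 64 + 82 + 10 + 4 + 80 + 34 + 64 + 76 + 87 + 55 + 27 = 583
Step 2: Count the number of values: n = 11
Step 3: Mean = sum / n = 583 / 11 = 53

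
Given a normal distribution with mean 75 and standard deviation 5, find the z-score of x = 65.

-2

Step 1: Recall the z-score formula: z = (x - mu) / sigma
Step 2: Substitute values: z = (65 - 75) / 5
Step 3: z = -10 / 5 = -2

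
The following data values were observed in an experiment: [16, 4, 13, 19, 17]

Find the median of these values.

16

Step 1: Sort the data in ascending order: [4, 13, 16, 17, 19]
Step 2: The number of values is n = 5.
Step 3: Since n is odd, the median is the middle value at position 3: 16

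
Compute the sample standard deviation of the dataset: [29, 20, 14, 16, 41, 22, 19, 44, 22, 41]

11.2428

Step 1: Compute the mean: 26.8
Step 2: Sum of squared deviations from the mean: 1137.6
Step 3: Sample variance = 1137.6 / 9 = 126.4
Step 4: Standard deviation = sqrt(126.4) = 11.2428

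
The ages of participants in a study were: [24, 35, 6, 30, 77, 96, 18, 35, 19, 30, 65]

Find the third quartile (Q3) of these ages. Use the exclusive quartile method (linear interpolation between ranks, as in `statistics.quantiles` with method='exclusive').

65

Step 1: Sort the data: [6, 18, 19, 24, 30, 30, 35, 35, 65, 77, 96]
Step 2: n = 11
Step 3: Using the exclusive quartile method:
  Q1 = 19
  Q2 (median) = 30
  Q3 = 65
  IQR = Q3 - Q1 = 65 - 19 = 46
Step 4: Q3 = 65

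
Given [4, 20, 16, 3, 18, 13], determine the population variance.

43.5556

Step 1: Compute the mean: (4 + 20 + 16 + 3 + 18 + 13) / 6 = 12.3333
Step 2: Compute squared deviations from the mean:
  (4 - 12.3333)^2 = 69.4444
  (20 - 12.3333)^2 = 58.7778
  (16 - 12.3333)^2 = 13.4444
  (3 - 12.3333)^2 = 87.1111
  (18 - 12.3333)^2 = 32.1111
  (13 - 12.3333)^2 = 0.4444
Step 3: Sum of squared deviations = 261.3333
Step 4: Population variance = 261.3333 / 6 = 43.5556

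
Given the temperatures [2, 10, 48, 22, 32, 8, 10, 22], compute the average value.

19.25

Step 1: Sum all values: 2 + 10 + 48 + 22 + 32 + 8 + 10 + 22 = 154
Step 2: Count the number of values: n = 8
Step 3: Mean = sum / n = 154 / 8 = 19.25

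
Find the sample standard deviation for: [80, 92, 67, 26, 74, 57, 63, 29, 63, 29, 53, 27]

22.5872

Step 1: Compute the mean: 55
Step 2: Sum of squared deviations from the mean: 5612
Step 3: Sample variance = 5612 / 11 = 510.1818
Step 4: Standard deviation = sqrt(510.1818) = 22.5872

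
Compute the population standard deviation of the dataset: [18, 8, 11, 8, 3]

4.9234

Step 1: Compute the mean: 9.6
Step 2: Sum of squared deviations from the mean: 121.2
Step 3: Population variance = 121.2 / 5 = 24.24
Step 4: Standard deviation = sqrt(24.24) = 4.9234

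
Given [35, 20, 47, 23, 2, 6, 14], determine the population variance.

216

Step 1: Compute the mean: (35 + 20 + 47 + 23 + 2 + 6 + 14) / 7 = 21
Step 2: Compute squared deviations from the mean:
  (35 - 21)^2 = 196
  (20 - 21)^2 = 1
  (47 - 21)^2 = 676
  (23 - 21)^2 = 4
  (2 - 21)^2 = 361
  (6 - 21)^2 = 225
  (14 - 21)^2 = 49
Step 3: Sum of squared deviations = 1512
Step 4: Population variance = 1512 / 7 = 216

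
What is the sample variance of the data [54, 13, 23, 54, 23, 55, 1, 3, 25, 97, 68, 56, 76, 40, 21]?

784.2571

Step 1: Compute the mean: (54 + 13 + 23 + 54 + 23 + 55 + 1 + 3 + 25 + 97 + 68 + 56 + 76 + 40 + 21) / 15 = 40.6
Step 2: Compute squared deviations from the mean:
  (54 - 40.6)^2 = 179.56
  (13 - 40.6)^2 = 761.76
  (23 - 40.6)^2 = 309.76
  (54 - 40.6)^2 = 179.56
  (23 - 40.6)^2 = 309.76
  (55 - 40.6)^2 = 207.36
  (1 - 40.6)^2 = 1568.16
  (3 - 40.6)^2 = 1413.76
  (25 - 40.6)^2 = 243.36
  (97 - 40.6)^2 = 3180.96
  (68 - 40.6)^2 = 750.76
  (56 - 40.6)^2 = 237.16
  (76 - 40.6)^2 = 1253.16
  (40 - 40.6)^2 = 0.36
  (21 - 40.6)^2 = 384.16
Step 3: Sum of squared deviations = 10979.6
Step 4: Sample variance = 10979.6 / 14 = 784.2571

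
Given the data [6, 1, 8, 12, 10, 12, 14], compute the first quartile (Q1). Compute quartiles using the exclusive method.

6

Step 1: Sort the data: [1, 6, 8, 10, 12, 12, 14]
Step 2: n = 7
Step 3: Using the exclusive quartile method:
  Q1 = 6
  Q2 (median) = 10
  Q3 = 12
  IQR = Q3 - Q1 = 12 - 6 = 6
Step 4: Q1 = 6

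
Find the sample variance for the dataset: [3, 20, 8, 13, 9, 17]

39.0667

Step 1: Compute the mean: (3 + 20 + 8 + 13 + 9 + 17) / 6 = 11.6667
Step 2: Compute squared deviations from the mean:
  (3 - 11.6667)^2 = 75.1111
  (20 - 11.6667)^2 = 69.4444
  (8 - 11.6667)^2 = 13.4444
  (13 - 11.6667)^2 = 1.7778
  (9 - 11.6667)^2 = 7.1111
  (17 - 11.6667)^2 = 28.4444
Step 3: Sum of squared deviations = 195.3333
Step 4: Sample variance = 195.3333 / 5 = 39.0667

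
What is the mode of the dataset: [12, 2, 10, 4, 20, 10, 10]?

10

Step 1: Count the frequency of each value:
  2: appears 1 time(s)
  4: appears 1 time(s)
  10: appears 3 time(s)
  12: appears 1 time(s)
  20: appears 1 time(s)
Step 2: The value 10 appears most frequently (3 times).
Step 3: Mode = 10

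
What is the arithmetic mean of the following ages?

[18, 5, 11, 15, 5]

10.8

Step 1: Sum all values: 18 + 5 + 11 + 15 + 5 = 54
Step 2: Count the number of values: n = 5
Step 3: Mean = sum / n = 54 / 5 = 10.8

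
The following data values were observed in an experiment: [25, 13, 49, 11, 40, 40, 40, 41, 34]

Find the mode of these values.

40

Step 1: Count the frequency of each value:
  11: appears 1 time(s)
  13: appears 1 time(s)
  25: appears 1 time(s)
  34: appears 1 time(s)
  40: appears 3 time(s)
  41: appears 1 time(s)
  49: appears 1 time(s)
Step 2: The value 40 appears most frequently (3 times).
Step 3: Mode = 40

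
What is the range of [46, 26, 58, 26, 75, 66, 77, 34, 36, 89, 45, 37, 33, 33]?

63

Step 1: Identify the maximum value: max = 89
Step 2: Identify the minimum value: min = 26
Step 3: Range = max - min = 89 - 26 = 63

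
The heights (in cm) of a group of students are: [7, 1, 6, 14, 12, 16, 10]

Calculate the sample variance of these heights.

26.619

Step 1: Compute the mean: (7 + 1 + 6 + 14 + 12 + 16 + 10) / 7 = 9.4286
Step 2: Compute squared deviations from the mean:
  (7 - 9.4286)^2 = 5.898
  (1 - 9.4286)^2 = 71.0408
  (6 - 9.4286)^2 = 11.7551
  (14 - 9.4286)^2 = 20.898
  (12 - 9.4286)^2 = 6.6122
  (16 - 9.4286)^2 = 43.1837
  (10 - 9.4286)^2 = 0.3265
Step 3: Sum of squared deviations = 159.7143
Step 4: Sample variance = 159.7143 / 6 = 26.619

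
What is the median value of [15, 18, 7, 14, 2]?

14

Step 1: Sort the data in ascending order: [2, 7, 14, 15, 18]
Step 2: The number of values is n = 5.
Step 3: Since n is odd, the median is the middle value at position 3: 14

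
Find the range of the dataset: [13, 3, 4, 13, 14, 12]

11

Step 1: Identify the maximum value: max = 14
Step 2: Identify the minimum value: min = 3
Step 3: Range = max - min = 14 - 3 = 11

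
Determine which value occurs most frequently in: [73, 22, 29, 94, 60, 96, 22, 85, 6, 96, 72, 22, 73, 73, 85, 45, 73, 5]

73

Step 1: Count the frequency of each value:
  5: appears 1 time(s)
  6: appears 1 time(s)
  22: appears 3 time(s)
  29: appears 1 time(s)
  45: appears 1 time(s)
  60: appears 1 time(s)
  72: appears 1 time(s)
  73: appears 4 time(s)
  85: appears 2 time(s)
  94: appears 1 time(s)
  96: appears 2 time(s)
Step 2: The value 73 appears most frequently (4 times).
Step 3: Mode = 73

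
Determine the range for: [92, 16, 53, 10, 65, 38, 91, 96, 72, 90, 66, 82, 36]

86

Step 1: Identify the maximum value: max = 96
Step 2: Identify the minimum value: min = 10
Step 3: Range = max - min = 96 - 10 = 86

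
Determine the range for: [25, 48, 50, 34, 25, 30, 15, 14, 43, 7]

43

Step 1: Identify the maximum value: max = 50
Step 2: Identify the minimum value: min = 7
Step 3: Range = max - min = 50 - 7 = 43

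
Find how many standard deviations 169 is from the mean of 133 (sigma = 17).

2.1176

Step 1: Recall the z-score formula: z = (x - mu) / sigma
Step 2: Substitute values: z = (169 - 133) / 17
Step 3: z = 36 / 17 = 2.1176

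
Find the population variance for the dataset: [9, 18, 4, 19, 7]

36.24

Step 1: Compute the mean: (9 + 18 + 4 + 19 + 7) / 5 = 11.4
Step 2: Compute squared deviations from the mean:
  (9 - 11.4)^2 = 5.76
  (18 - 11.4)^2 = 43.56
  (4 - 11.4)^2 = 54.76
  (19 - 11.4)^2 = 57.76
  (7 - 11.4)^2 = 19.36
Step 3: Sum of squared deviations = 181.2
Step 4: Population variance = 181.2 / 5 = 36.24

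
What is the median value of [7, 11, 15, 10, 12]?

11

Step 1: Sort the data in ascending order: [7, 10, 11, 12, 15]
Step 2: The number of values is n = 5.
Step 3: Since n is odd, the median is the middle value at position 3: 11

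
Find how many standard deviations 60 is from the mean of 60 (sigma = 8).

0

Step 1: Recall the z-score formula: z = (x - mu) / sigma
Step 2: Substitute values: z = (60 - 60) / 8
Step 3: z = 0 / 8 = 0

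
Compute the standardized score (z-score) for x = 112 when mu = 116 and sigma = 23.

-0.1739

Step 1: Recall the z-score formula: z = (x - mu) / sigma
Step 2: Substitute values: z = (112 - 116) / 23
Step 3: z = -4 / 23 = -0.1739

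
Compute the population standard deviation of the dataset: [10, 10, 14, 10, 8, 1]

3.9335

Step 1: Compute the mean: 8.8333
Step 2: Sum of squared deviations from the mean: 92.8333
Step 3: Population variance = 92.8333 / 6 = 15.4722
Step 4: Standard deviation = sqrt(15.4722) = 3.9335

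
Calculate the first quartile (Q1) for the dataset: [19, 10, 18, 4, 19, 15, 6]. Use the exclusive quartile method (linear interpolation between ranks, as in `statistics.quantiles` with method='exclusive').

6

Step 1: Sort the data: [4, 6, 10, 15, 18, 19, 19]
Step 2: n = 7
Step 3: Using the exclusive quartile method:
  Q1 = 6
  Q2 (median) = 15
  Q3 = 19
  IQR = Q3 - Q1 = 19 - 6 = 13
Step 4: Q1 = 6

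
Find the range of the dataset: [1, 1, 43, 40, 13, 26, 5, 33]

42

Step 1: Identify the maximum value: max = 43
Step 2: Identify the minimum value: min = 1
Step 3: Range = max - min = 43 - 1 = 42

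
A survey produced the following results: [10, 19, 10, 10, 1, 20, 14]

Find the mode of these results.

10

Step 1: Count the frequency of each value:
  1: appears 1 time(s)
  10: appears 3 time(s)
  14: appears 1 time(s)
  19: appears 1 time(s)
  20: appears 1 time(s)
Step 2: The value 10 appears most frequently (3 times).
Step 3: Mode = 10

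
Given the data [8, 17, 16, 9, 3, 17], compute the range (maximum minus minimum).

14

Step 1: Identify the maximum value: max = 17
Step 2: Identify the minimum value: min = 3
Step 3: Range = max - min = 17 - 3 = 14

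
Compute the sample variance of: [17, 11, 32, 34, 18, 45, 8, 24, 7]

169.9444

Step 1: Compute the mean: (17 + 11 + 32 + 34 + 18 + 45 + 8 + 24 + 7) / 9 = 21.7778
Step 2: Compute squared deviations from the mean:
  (17 - 21.7778)^2 = 22.8272
  (11 - 21.7778)^2 = 116.1605
  (32 - 21.7778)^2 = 104.4938
  (34 - 21.7778)^2 = 149.3827
  (18 - 21.7778)^2 = 14.2716
  (45 - 21.7778)^2 = 539.2716
  (8 - 21.7778)^2 = 189.8272
  (24 - 21.7778)^2 = 4.9383
  (7 - 21.7778)^2 = 218.3827
Step 3: Sum of squared deviations = 1359.5556
Step 4: Sample variance = 1359.5556 / 8 = 169.9444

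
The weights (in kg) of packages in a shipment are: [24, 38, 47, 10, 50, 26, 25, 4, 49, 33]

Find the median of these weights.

29.5

Step 1: Sort the data in ascending order: [4, 10, 24, 25, 26, 33, 38, 47, 49, 50]
Step 2: The number of values is n = 10.
Step 3: Since n is even, the median is the average of positions 5 and 6:
  Median = (26 + 33) / 2 = 29.5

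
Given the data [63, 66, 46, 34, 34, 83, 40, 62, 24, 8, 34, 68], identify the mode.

34

Step 1: Count the frequency of each value:
  8: appears 1 time(s)
  24: appears 1 time(s)
  34: appears 3 time(s)
  40: appears 1 time(s)
  46: appears 1 time(s)
  62: appears 1 time(s)
  63: appears 1 time(s)
  66: appears 1 time(s)
  68: appears 1 time(s)
  83: appears 1 time(s)
Step 2: The value 34 appears most frequently (3 times).
Step 3: Mode = 34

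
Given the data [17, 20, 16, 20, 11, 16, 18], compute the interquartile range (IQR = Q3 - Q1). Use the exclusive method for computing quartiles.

4

Step 1: Sort the data: [11, 16, 16, 17, 18, 20, 20]
Step 2: n = 7
Step 3: Using the exclusive quartile method:
  Q1 = 16
  Q2 (median) = 17
  Q3 = 20
  IQR = Q3 - Q1 = 20 - 16 = 4
Step 4: IQR = 4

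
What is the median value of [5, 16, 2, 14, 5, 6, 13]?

6

Step 1: Sort the data in ascending order: [2, 5, 5, 6, 13, 14, 16]
Step 2: The number of values is n = 7.
Step 3: Since n is odd, the median is the middle value at position 4: 6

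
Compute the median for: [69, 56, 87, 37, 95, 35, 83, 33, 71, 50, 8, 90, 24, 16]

53

Step 1: Sort the data in ascending order: [8, 16, 24, 33, 35, 37, 50, 56, 69, 71, 83, 87, 90, 95]
Step 2: The number of values is n = 14.
Step 3: Since n is even, the median is the average of positions 7 and 8:
  Median = (50 + 56) / 2 = 53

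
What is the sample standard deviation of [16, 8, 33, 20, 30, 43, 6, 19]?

12.6879

Step 1: Compute the mean: 21.875
Step 2: Sum of squared deviations from the mean: 1126.875
Step 3: Sample variance = 1126.875 / 7 = 160.9821
Step 4: Standard deviation = sqrt(160.9821) = 12.6879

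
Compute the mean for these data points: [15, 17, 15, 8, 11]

13.2

Step 1: Sum all values: 15 + 17 + 15 + 8 + 11 = 66
Step 2: Count the number of values: n = 5
Step 3: Mean = sum / n = 66 / 5 = 13.2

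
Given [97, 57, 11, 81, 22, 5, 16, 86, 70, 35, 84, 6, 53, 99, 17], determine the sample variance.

1229.2095

Step 1: Compute the mean: (97 + 57 + 11 + 81 + 22 + 5 + 16 + 86 + 70 + 35 + 84 + 6 + 53 + 99 + 17) / 15 = 49.2667
Step 2: Compute squared deviations from the mean:
  (97 - 49.2667)^2 = 2278.4711
  (57 - 49.2667)^2 = 59.8044
  (11 - 49.2667)^2 = 1464.3378
  (81 - 49.2667)^2 = 1007.0044
  (22 - 49.2667)^2 = 743.4711
  (5 - 49.2667)^2 = 1959.5378
  (16 - 49.2667)^2 = 1106.6711
  (86 - 49.2667)^2 = 1349.3378
  (70 - 49.2667)^2 = 429.8711
  (35 - 49.2667)^2 = 203.5378
  (84 - 49.2667)^2 = 1206.4044
  (6 - 49.2667)^2 = 1872.0044
  (53 - 49.2667)^2 = 13.9378
  (99 - 49.2667)^2 = 2473.4044
  (17 - 49.2667)^2 = 1041.1378
Step 3: Sum of squared deviations = 17208.9333
Step 4: Sample variance = 17208.9333 / 14 = 1229.2095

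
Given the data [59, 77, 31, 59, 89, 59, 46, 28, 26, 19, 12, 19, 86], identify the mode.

59

Step 1: Count the frequency of each value:
  12: appears 1 time(s)
  19: appears 2 time(s)
  26: appears 1 time(s)
  28: appears 1 time(s)
  31: appears 1 time(s)
  46: appears 1 time(s)
  59: appears 3 time(s)
  77: appears 1 time(s)
  86: appears 1 time(s)
  89: appears 1 time(s)
Step 2: The value 59 appears most frequently (3 times).
Step 3: Mode = 59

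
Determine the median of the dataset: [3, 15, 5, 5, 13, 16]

9

Step 1: Sort the data in ascending order: [3, 5, 5, 13, 15, 16]
Step 2: The number of values is n = 6.
Step 3: Since n is even, the median is the average of positions 3 and 4:
  Median = (5 + 13) / 2 = 9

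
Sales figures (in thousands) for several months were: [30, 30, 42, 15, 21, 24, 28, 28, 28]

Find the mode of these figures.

28

Step 1: Count the frequency of each value:
  15: appears 1 time(s)
  21: appears 1 time(s)
  24: appears 1 time(s)
  28: appears 3 time(s)
  30: appears 2 time(s)
  42: appears 1 time(s)
Step 2: The value 28 appears most frequently (3 times).
Step 3: Mode = 28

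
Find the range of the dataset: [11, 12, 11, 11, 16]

5

Step 1: Identify the maximum value: max = 16
Step 2: Identify the minimum value: min = 11
Step 3: Range = max - min = 16 - 11 = 5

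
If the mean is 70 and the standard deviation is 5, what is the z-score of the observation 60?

-2

Step 1: Recall the z-score formula: z = (x - mu) / sigma
Step 2: Substitute values: z = (60 - 70) / 5
Step 3: z = -10 / 5 = -2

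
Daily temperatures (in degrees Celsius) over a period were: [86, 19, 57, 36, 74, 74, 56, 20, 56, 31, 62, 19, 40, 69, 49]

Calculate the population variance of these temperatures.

436.9156

Step 1: Compute the mean: (86 + 19 + 57 + 36 + 74 + 74 + 56 + 20 + 56 + 31 + 62 + 19 + 40 + 69 + 49) / 15 = 49.8667
Step 2: Compute squared deviations from the mean:
  (86 - 49.8667)^2 = 1305.6178
  (19 - 49.8667)^2 = 952.7511
  (57 - 49.8667)^2 = 50.8844
  (36 - 49.8667)^2 = 192.2844
  (74 - 49.8667)^2 = 582.4178
  (74 - 49.8667)^2 = 582.4178
  (56 - 49.8667)^2 = 37.6178
  (20 - 49.8667)^2 = 892.0178
  (56 - 49.8667)^2 = 37.6178
  (31 - 49.8667)^2 = 355.9511
  (62 - 49.8667)^2 = 147.2178
  (19 - 49.8667)^2 = 952.7511
  (40 - 49.8667)^2 = 97.3511
  (69 - 49.8667)^2 = 366.0844
  (49 - 49.8667)^2 = 0.7511
Step 3: Sum of squared deviations = 6553.7333
Step 4: Population variance = 6553.7333 / 15 = 436.9156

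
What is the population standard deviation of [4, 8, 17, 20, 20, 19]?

6.3158

Step 1: Compute the mean: 14.6667
Step 2: Sum of squared deviations from the mean: 239.3333
Step 3: Population variance = 239.3333 / 6 = 39.8889
Step 4: Standard deviation = sqrt(39.8889) = 6.3158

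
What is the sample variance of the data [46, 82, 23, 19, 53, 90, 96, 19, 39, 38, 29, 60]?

747.1818

Step 1: Compute the mean: (46 + 82 + 23 + 19 + 53 + 90 + 96 + 19 + 39 + 38 + 29 + 60) / 12 = 49.5
Step 2: Compute squared deviations from the mean:
  (46 - 49.5)^2 = 12.25
  (82 - 49.5)^2 = 1056.25
  (23 - 49.5)^2 = 702.25
  (19 - 49.5)^2 = 930.25
  (53 - 49.5)^2 = 12.25
  (90 - 49.5)^2 = 1640.25
  (96 - 49.5)^2 = 2162.25
  (19 - 49.5)^2 = 930.25
  (39 - 49.5)^2 = 110.25
  (38 - 49.5)^2 = 132.25
  (29 - 49.5)^2 = 420.25
  (60 - 49.5)^2 = 110.25
Step 3: Sum of squared deviations = 8219
Step 4: Sample variance = 8219 / 11 = 747.1818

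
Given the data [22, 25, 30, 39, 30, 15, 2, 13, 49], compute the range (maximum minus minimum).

47

Step 1: Identify the maximum value: max = 49
Step 2: Identify the minimum value: min = 2
Step 3: Range = max - min = 49 - 2 = 47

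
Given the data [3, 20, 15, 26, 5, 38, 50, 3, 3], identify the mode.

3

Step 1: Count the frequency of each value:
  3: appears 3 time(s)
  5: appears 1 time(s)
  15: appears 1 time(s)
  20: appears 1 time(s)
  26: appears 1 time(s)
  38: appears 1 time(s)
  50: appears 1 time(s)
Step 2: The value 3 appears most frequently (3 times).
Step 3: Mode = 3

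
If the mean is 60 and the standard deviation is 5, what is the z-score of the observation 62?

0.4

Step 1: Recall the z-score formula: z = (x - mu) / sigma
Step 2: Substitute values: z = (62 - 60) / 5
Step 3: z = 2 / 5 = 0.4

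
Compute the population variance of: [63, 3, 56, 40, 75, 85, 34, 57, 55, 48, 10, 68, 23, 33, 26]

523.3956

Step 1: Compute the mean: (63 + 3 + 56 + 40 + 75 + 85 + 34 + 57 + 55 + 48 + 10 + 68 + 23 + 33 + 26) / 15 = 45.0667
Step 2: Compute squared deviations from the mean:
  (63 - 45.0667)^2 = 321.6044
  (3 - 45.0667)^2 = 1769.6044
  (56 - 45.0667)^2 = 119.5378
  (40 - 45.0667)^2 = 25.6711
  (75 - 45.0667)^2 = 896.0044
  (85 - 45.0667)^2 = 1594.6711
  (34 - 45.0667)^2 = 122.4711
  (57 - 45.0667)^2 = 142.4044
  (55 - 45.0667)^2 = 98.6711
  (48 - 45.0667)^2 = 8.6044
  (10 - 45.0667)^2 = 1229.6711
  (68 - 45.0667)^2 = 525.9378
  (23 - 45.0667)^2 = 486.9378
  (33 - 45.0667)^2 = 145.6044
  (26 - 45.0667)^2 = 363.5378
Step 3: Sum of squared deviations = 7850.9333
Step 4: Population variance = 7850.9333 / 15 = 523.3956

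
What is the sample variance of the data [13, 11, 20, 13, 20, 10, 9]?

20.5714

Step 1: Compute the mean: (13 + 11 + 20 + 13 + 20 + 10 + 9) / 7 = 13.7143
Step 2: Compute squared deviations from the mean:
  (13 - 13.7143)^2 = 0.5102
  (11 - 13.7143)^2 = 7.3673
  (20 - 13.7143)^2 = 39.5102
  (13 - 13.7143)^2 = 0.5102
  (20 - 13.7143)^2 = 39.5102
  (10 - 13.7143)^2 = 13.7959
  (9 - 13.7143)^2 = 22.2245
Step 3: Sum of squared deviations = 123.4286
Step 4: Sample variance = 123.4286 / 6 = 20.5714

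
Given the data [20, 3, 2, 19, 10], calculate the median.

10

Step 1: Sort the data in ascending order: [2, 3, 10, 19, 20]
Step 2: The number of values is n = 5.
Step 3: Since n is odd, the median is the middle value at position 3: 10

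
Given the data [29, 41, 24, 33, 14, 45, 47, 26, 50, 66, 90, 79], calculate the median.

43

Step 1: Sort the data in ascending order: [14, 24, 26, 29, 33, 41, 45, 47, 50, 66, 79, 90]
Step 2: The number of values is n = 12.
Step 3: Since n is even, the median is the average of positions 6 and 7:
  Median = (41 + 45) / 2 = 43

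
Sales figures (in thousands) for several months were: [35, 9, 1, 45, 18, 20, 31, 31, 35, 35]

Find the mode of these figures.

35

Step 1: Count the frequency of each value:
  1: appears 1 time(s)
  9: appears 1 time(s)
  18: appears 1 time(s)
  20: appears 1 time(s)
  31: appears 2 time(s)
  35: appears 3 time(s)
  45: appears 1 time(s)
Step 2: The value 35 appears most frequently (3 times).
Step 3: Mode = 35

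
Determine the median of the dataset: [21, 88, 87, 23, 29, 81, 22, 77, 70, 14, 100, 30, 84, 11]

50

Step 1: Sort the data in ascending order: [11, 14, 21, 22, 23, 29, 30, 70, 77, 81, 84, 87, 88, 100]
Step 2: The number of values is n = 14.
Step 3: Since n is even, the median is the average of positions 7 and 8:
  Median = (30 + 70) / 2 = 50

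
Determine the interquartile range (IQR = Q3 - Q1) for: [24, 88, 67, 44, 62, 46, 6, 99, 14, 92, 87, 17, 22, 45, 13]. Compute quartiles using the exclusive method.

70

Step 1: Sort the data: [6, 13, 14, 17, 22, 24, 44, 45, 46, 62, 67, 87, 88, 92, 99]
Step 2: n = 15
Step 3: Using the exclusive quartile method:
  Q1 = 17
  Q2 (median) = 45
  Q3 = 87
  IQR = Q3 - Q1 = 87 - 17 = 70
Step 4: IQR = 70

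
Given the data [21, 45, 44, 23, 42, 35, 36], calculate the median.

36

Step 1: Sort the data in ascending order: [21, 23, 35, 36, 42, 44, 45]
Step 2: The number of values is n = 7.
Step 3: Since n is odd, the median is the middle value at position 4: 36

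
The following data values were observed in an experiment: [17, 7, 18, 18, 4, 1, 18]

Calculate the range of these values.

17

Step 1: Identify the maximum value: max = 18
Step 2: Identify the minimum value: min = 1
Step 3: Range = max - min = 18 - 1 = 17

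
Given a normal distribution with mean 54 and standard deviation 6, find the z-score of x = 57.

0.5

Step 1: Recall the z-score formula: z = (x - mu) / sigma
Step 2: Substitute values: z = (57 - 54) / 6
Step 3: z = 3 / 6 = 0.5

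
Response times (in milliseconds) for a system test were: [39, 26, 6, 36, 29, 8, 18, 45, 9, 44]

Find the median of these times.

27.5

Step 1: Sort the data in ascending order: [6, 8, 9, 18, 26, 29, 36, 39, 44, 45]
Step 2: The number of values is n = 10.
Step 3: Since n is even, the median is the average of positions 5 and 6:
  Median = (26 + 29) / 2 = 27.5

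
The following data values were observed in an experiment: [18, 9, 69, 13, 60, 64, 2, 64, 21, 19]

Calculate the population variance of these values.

644.09

Step 1: Compute the mean: (18 + 9 + 69 + 13 + 60 + 64 + 2 + 64 + 21 + 19) / 10 = 33.9
Step 2: Compute squared deviations from the mean:
  (18 - 33.9)^2 = 252.81
  (9 - 33.9)^2 = 620.01
  (69 - 33.9)^2 = 1232.01
  (13 - 33.9)^2 = 436.81
  (60 - 33.9)^2 = 681.21
  (64 - 33.9)^2 = 906.01
  (2 - 33.9)^2 = 1017.61
  (64 - 33.9)^2 = 906.01
  (21 - 33.9)^2 = 166.41
  (19 - 33.9)^2 = 222.01
Step 3: Sum of squared deviations = 6440.9
Step 4: Population variance = 6440.9 / 10 = 644.09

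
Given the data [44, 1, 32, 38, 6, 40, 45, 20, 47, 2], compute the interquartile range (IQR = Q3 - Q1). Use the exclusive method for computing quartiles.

39.25

Step 1: Sort the data: [1, 2, 6, 20, 32, 38, 40, 44, 45, 47]
Step 2: n = 10
Step 3: Using the exclusive quartile method:
  Q1 = 5
  Q2 (median) = 35
  Q3 = 44.25
  IQR = Q3 - Q1 = 44.25 - 5 = 39.25
Step 4: IQR = 39.25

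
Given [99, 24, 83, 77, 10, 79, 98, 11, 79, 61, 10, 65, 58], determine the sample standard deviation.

33.1411

Step 1: Compute the mean: 58
Step 2: Sum of squared deviations from the mean: 13180
Step 3: Sample variance = 13180 / 12 = 1098.3333
Step 4: Standard deviation = sqrt(1098.3333) = 33.1411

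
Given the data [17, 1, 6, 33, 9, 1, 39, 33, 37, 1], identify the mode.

1

Step 1: Count the frequency of each value:
  1: appears 3 time(s)
  6: appears 1 time(s)
  9: appears 1 time(s)
  17: appears 1 time(s)
  33: appears 2 time(s)
  37: appears 1 time(s)
  39: appears 1 time(s)
Step 2: The value 1 appears most frequently (3 times).
Step 3: Mode = 1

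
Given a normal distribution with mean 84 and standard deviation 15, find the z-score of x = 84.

0

Step 1: Recall the z-score formula: z = (x - mu) / sigma
Step 2: Substitute values: z = (84 - 84) / 15
Step 3: z = 0 / 15 = 0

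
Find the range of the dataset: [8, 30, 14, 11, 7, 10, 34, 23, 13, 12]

27

Step 1: Identify the maximum value: max = 34
Step 2: Identify the minimum value: min = 7
Step 3: Range = max - min = 34 - 7 = 27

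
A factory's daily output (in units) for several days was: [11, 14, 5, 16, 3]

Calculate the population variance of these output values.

25.36

Step 1: Compute the mean: (11 + 14 + 5 + 16 + 3) / 5 = 9.8
Step 2: Compute squared deviations from the mean:
  (11 - 9.8)^2 = 1.44
  (14 - 9.8)^2 = 17.64
  (5 - 9.8)^2 = 23.04
  (16 - 9.8)^2 = 38.44
  (3 - 9.8)^2 = 46.24
Step 3: Sum of squared deviations = 126.8
Step 4: Population variance = 126.8 / 5 = 25.36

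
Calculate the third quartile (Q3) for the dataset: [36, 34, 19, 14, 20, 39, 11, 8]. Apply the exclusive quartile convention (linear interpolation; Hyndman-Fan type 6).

35.5

Step 1: Sort the data: [8, 11, 14, 19, 20, 34, 36, 39]
Step 2: n = 8
Step 3: Using the exclusive quartile method:
  Q1 = 11.75
  Q2 (median) = 19.5
  Q3 = 35.5
  IQR = Q3 - Q1 = 35.5 - 11.75 = 23.75
Step 4: Q3 = 35.5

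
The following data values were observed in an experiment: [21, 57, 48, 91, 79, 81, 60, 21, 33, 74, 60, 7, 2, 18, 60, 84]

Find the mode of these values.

60

Step 1: Count the frequency of each value:
  2: appears 1 time(s)
  7: appears 1 time(s)
  18: appears 1 time(s)
  21: appears 2 time(s)
  33: appears 1 time(s)
  48: appears 1 time(s)
  57: appears 1 time(s)
  60: appears 3 time(s)
  74: appears 1 time(s)
  79: appears 1 time(s)
  81: appears 1 time(s)
  84: appears 1 time(s)
  91: appears 1 time(s)
Step 2: The value 60 appears most frequently (3 times).
Step 3: Mode = 60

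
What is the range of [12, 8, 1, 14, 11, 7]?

13

Step 1: Identify the maximum value: max = 14
Step 2: Identify the minimum value: min = 1
Step 3: Range = max - min = 14 - 1 = 13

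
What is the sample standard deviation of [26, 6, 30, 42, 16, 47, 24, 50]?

15.3849

Step 1: Compute the mean: 30.125
Step 2: Sum of squared deviations from the mean: 1656.875
Step 3: Sample variance = 1656.875 / 7 = 236.6964
Step 4: Standard deviation = sqrt(236.6964) = 15.3849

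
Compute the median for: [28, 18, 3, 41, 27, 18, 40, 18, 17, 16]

18

Step 1: Sort the data in ascending order: [3, 16, 17, 18, 18, 18, 27, 28, 40, 41]
Step 2: The number of values is n = 10.
Step 3: Since n is even, the median is the average of positions 5 and 6:
  Median = (18 + 18) / 2 = 18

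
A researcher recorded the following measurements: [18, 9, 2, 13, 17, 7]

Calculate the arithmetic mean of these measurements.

11

Step 1: Sum all values: 18 + 9 + 2 + 13 + 17 + 7 = 66
Step 2: Count the number of values: n = 6
Step 3: Mean = sum / n = 66 / 6 = 11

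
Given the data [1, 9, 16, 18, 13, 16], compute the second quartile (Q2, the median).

14.5

Step 1: Sort the data: [1, 9, 13, 16, 16, 18]
Step 2: n = 6
Step 3: Q2 is the median. Since n is even, it is the average of the values at positions 3 and 4:
  Q2 = (13 + 16) / 2 = 14.5
Step 4: Q2 = 14.5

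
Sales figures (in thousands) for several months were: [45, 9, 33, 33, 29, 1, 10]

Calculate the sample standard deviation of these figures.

16.1702

Step 1: Compute the mean: 22.8571
Step 2: Sum of squared deviations from the mean: 1568.8571
Step 3: Sample variance = 1568.8571 / 6 = 261.4762
Step 4: Standard deviation = sqrt(261.4762) = 16.1702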